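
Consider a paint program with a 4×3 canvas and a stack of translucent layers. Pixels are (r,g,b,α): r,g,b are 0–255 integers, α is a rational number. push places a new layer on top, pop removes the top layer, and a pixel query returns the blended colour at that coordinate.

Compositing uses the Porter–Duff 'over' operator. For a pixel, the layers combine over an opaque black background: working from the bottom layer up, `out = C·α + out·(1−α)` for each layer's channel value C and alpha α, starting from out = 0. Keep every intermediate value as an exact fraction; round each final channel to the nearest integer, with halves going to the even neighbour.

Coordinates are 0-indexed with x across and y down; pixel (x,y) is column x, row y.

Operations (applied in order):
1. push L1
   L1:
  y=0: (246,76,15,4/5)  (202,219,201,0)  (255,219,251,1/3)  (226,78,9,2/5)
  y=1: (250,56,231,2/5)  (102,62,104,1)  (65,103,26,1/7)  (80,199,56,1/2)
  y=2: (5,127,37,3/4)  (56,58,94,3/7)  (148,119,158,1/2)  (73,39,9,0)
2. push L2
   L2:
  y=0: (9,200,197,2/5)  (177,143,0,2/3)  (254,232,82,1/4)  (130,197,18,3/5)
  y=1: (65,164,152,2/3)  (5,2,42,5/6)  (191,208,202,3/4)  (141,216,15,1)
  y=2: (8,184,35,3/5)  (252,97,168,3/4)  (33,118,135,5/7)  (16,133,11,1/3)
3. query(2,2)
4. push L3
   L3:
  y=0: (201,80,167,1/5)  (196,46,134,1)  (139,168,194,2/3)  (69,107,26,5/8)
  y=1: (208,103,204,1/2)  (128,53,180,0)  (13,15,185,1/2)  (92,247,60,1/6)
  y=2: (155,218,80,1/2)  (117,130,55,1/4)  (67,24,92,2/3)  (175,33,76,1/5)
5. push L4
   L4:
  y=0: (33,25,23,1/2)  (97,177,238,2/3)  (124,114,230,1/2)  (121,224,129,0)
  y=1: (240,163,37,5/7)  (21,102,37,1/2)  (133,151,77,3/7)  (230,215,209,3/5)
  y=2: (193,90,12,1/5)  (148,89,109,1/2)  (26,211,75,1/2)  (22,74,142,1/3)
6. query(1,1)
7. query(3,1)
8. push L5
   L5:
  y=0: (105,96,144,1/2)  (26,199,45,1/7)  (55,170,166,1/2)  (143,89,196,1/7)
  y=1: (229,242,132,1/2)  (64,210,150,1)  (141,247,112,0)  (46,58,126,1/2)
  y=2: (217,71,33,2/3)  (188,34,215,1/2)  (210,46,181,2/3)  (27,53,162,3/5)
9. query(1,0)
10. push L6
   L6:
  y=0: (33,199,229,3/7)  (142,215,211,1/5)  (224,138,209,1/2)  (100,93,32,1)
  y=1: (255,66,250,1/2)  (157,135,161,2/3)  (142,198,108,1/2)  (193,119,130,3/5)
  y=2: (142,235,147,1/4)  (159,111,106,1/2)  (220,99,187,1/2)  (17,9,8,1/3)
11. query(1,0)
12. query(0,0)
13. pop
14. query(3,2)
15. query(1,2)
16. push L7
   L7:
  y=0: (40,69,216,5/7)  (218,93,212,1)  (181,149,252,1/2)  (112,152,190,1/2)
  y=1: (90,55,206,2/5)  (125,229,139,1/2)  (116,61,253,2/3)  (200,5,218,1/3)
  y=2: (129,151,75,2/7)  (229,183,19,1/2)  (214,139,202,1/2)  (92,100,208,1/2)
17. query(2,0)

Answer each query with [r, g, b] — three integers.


query (2,2) [L1,L2] — begin 0,0,0
after L1 α=1/2: [74, 119/2, 79]
after L2 α=5/7: [313/7, 709/7, 119]
→ [45, 101, 119]

(1,1) stack=L1,L2,L3,L4; from [0,0,0]:
+L1 (α=1) → [102, 62, 104]
+L2 (α=5/6) → [127/6, 12, 157/3]
+L3 (α=0) → [127/6, 12, 157/3]
+L4 (α=1/2) → [253/12, 57, 134/3]
= [21, 57, 45]

query (3,1) [L1,L2,L3,L4] — begin 0,0,0
after L1 α=1/2: [40, 199/2, 28]
after L2 α=1: [141, 216, 15]
after L3 α=1/6: [797/6, 1327/6, 45/2]
after L4 α=3/5: [2867/15, 3262/15, 672/5]
rounded: [191, 217, 134]

at x=1,y=0 over L1,L2,L3,L4,L5:
+L1 (α=0) → [0, 0, 0]
+L2 (α=2/3) → [118, 286/3, 0]
+L3 (α=1) → [196, 46, 134]
+L4 (α=2/3) → [130, 400/3, 610/3]
+L5 (α=1/7) → [806/7, 999/7, 1265/7]
= [115, 143, 181]

query (1,0) [L1,L2,L3,L4,L5,L6] — begin 0,0,0
+L1 (α=0) → [0, 0, 0]
+L2 (α=2/3) → [118, 286/3, 0]
+L3 (α=1) → [196, 46, 134]
+L4 (α=2/3) → [130, 400/3, 610/3]
+L5 (α=1/7) → [806/7, 999/7, 1265/7]
+L6 (α=1/5) → [4218/35, 5501/35, 6537/35]
= [121, 157, 187]

query (0,0) [L1,L2,L3,L4,L5,L6] — begin 0,0,0
after L1 α=4/5: [984/5, 304/5, 12]
after L2 α=2/5: [3042/25, 2912/25, 86]
after L3 α=1/5: [17193/125, 13648/125, 511/5]
after L4 α=1/2: [10659/125, 16773/250, 313/5]
after L5 α=1/2: [11892/125, 40773/500, 1033/10]
after L6 α=3/7: [59943/875, 115398/875, 5501/35]
→ [69, 132, 157]

query (3,2) [L1,L2,L3,L4,L5] — begin 0,0,0
L1 α=0: [0, 0, 0]
L2 α=1/3: [16/3, 133/3, 11/3]
L3 α=1/5: [589/15, 631/15, 272/15]
L4 α=1/3: [1508/45, 2372/45, 2674/45]
L5 α=3/5: [6661/225, 11899/225, 27218/225]
→ [30, 53, 121]

at x=1,y=2 over L1,L2,L3,L4,L5:
+L1 (α=3/7) → [24, 174/7, 282/7]
+L2 (α=3/4) → [195, 2211/28, 1905/14]
+L3 (α=1/4) → [351/2, 10273/112, 6485/56]
+L4 (α=1/2) → [647/4, 20241/224, 12589/112]
+L5 (α=1/2) → [1399/8, 27857/448, 36669/224]
= [175, 62, 164]

at x=2,y=0 over L1,L2,L3,L4,L5,L7:
after L1 α=1/3: [85, 73, 251/3]
after L2 α=1/4: [509/4, 451/4, 333/4]
after L3 α=2/3: [1621/12, 1795/12, 1885/12]
after L4 α=1/2: [3109/24, 3163/24, 4645/24]
after L5 α=1/2: [4429/48, 7243/48, 8629/48]
after L7 α=1/2: [13117/96, 14395/96, 20725/96]
→ [137, 150, 216]


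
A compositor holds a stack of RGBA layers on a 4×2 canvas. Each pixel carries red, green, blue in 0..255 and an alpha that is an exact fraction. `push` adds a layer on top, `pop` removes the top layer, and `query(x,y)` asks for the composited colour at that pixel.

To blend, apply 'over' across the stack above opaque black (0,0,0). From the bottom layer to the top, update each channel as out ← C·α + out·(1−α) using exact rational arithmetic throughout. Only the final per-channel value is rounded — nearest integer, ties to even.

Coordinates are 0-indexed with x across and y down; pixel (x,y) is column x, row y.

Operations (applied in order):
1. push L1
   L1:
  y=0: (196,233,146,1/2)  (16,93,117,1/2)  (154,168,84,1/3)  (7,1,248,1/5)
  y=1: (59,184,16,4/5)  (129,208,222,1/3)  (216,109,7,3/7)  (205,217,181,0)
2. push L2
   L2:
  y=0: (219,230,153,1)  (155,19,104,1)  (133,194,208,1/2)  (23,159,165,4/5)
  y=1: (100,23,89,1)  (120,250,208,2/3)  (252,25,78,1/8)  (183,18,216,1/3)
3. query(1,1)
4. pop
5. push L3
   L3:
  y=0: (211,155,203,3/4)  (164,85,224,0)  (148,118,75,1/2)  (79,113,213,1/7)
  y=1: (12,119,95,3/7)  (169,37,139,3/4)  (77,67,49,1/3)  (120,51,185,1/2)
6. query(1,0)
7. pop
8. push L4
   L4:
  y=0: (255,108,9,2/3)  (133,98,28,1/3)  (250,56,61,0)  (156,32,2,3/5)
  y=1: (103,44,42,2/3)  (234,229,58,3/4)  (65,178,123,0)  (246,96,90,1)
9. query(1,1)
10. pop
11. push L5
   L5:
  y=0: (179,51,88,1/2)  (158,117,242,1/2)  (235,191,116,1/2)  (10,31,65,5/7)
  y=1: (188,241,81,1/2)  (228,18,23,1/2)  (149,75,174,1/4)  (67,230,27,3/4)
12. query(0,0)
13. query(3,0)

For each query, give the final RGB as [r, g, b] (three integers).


at x=1,y=1 over L1,L2:
+L1 (α=1/3) → [43, 208/3, 74]
+L2 (α=2/3) → [283/3, 1708/9, 490/3]
rounded: [94, 190, 163]

query (1,0) [L1,L3] — begin 0,0,0
after L1 α=1/2: [8, 93/2, 117/2]
after L3 α=0: [8, 93/2, 117/2]
→ [8, 46, 58]

at x=1,y=1 over L1,L4:
after L1 α=1/3: [43, 208/3, 74]
after L4 α=3/4: [745/4, 2269/12, 62]
→ [186, 189, 62]

(0,0) stack=L1,L5; from [0,0,0]:
L1 α=1/2: [98, 233/2, 73]
L5 α=1/2: [277/2, 335/4, 161/2]
rounded: [138, 84, 80]

query (3,0) [L1,L5] — begin 0,0,0
+L1 (α=1/5) → [7/5, 1/5, 248/5]
+L5 (α=5/7) → [264/35, 111/5, 303/5]
→ [8, 22, 61]


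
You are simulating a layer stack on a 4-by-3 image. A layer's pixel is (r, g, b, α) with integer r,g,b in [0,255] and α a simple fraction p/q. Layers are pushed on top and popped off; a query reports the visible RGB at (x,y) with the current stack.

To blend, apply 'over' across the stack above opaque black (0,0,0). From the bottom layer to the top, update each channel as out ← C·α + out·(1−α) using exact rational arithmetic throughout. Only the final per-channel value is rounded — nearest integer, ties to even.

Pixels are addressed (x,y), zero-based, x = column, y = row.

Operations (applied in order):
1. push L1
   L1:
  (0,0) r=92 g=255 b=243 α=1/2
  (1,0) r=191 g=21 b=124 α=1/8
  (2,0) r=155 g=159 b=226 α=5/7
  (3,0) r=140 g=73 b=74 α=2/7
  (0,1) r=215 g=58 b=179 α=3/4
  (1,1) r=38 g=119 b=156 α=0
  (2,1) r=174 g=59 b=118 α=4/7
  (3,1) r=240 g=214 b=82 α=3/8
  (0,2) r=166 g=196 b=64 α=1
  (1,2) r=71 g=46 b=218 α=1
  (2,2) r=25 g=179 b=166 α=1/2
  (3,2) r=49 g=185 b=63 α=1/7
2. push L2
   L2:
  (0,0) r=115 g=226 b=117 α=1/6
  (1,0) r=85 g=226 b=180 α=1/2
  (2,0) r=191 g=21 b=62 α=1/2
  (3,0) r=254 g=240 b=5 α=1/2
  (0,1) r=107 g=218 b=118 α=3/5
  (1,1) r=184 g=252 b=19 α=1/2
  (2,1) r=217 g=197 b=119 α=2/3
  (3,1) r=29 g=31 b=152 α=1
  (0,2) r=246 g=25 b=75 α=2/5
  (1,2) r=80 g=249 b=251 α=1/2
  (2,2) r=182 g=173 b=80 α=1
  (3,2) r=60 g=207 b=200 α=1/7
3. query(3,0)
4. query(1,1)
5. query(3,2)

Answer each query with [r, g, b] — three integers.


at x=3,y=0 over L1,L2:
after L1 α=2/7: [40, 146/7, 148/7]
after L2 α=1/2: [147, 913/7, 183/14]
rounded: [147, 130, 13]

at x=1,y=1 over L1,L2:
L1 α=0: [0, 0, 0]
L2 α=1/2: [92, 126, 19/2]
= [92, 126, 10]

(3,2) stack=L1,L2; from [0,0,0]:
L1 α=1/7: [7, 185/7, 9]
L2 α=1/7: [102/7, 2559/49, 254/7]
= [15, 52, 36]


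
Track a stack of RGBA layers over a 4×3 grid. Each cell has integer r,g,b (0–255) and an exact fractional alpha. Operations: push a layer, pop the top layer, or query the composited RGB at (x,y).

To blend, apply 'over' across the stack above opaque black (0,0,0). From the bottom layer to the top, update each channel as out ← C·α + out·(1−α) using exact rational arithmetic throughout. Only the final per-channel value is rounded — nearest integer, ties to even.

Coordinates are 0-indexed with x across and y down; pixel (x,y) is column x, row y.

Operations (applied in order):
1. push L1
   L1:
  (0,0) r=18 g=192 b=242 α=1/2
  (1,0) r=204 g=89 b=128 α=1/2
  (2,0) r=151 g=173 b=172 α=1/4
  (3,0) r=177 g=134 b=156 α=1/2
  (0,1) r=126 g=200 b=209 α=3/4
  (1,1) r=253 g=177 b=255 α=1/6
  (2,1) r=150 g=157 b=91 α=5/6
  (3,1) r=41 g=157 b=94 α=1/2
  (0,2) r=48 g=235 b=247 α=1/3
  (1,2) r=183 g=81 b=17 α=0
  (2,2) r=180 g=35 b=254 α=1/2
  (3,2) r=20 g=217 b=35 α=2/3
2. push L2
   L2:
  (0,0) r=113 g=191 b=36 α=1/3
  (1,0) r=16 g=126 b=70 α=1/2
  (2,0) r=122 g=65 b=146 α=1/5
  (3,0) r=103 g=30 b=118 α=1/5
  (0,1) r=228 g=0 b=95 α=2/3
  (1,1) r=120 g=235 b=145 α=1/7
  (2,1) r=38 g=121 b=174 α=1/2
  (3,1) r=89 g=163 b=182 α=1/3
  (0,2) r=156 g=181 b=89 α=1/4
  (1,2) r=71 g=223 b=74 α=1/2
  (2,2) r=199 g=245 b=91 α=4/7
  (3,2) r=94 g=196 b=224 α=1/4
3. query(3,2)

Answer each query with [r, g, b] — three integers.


(3,2) stack=L1,L2; from [0,0,0]:
L1 α=2/3: [40/3, 434/3, 70/3]
L2 α=1/4: [67/2, 315/2, 147/2]
= [34, 158, 74]


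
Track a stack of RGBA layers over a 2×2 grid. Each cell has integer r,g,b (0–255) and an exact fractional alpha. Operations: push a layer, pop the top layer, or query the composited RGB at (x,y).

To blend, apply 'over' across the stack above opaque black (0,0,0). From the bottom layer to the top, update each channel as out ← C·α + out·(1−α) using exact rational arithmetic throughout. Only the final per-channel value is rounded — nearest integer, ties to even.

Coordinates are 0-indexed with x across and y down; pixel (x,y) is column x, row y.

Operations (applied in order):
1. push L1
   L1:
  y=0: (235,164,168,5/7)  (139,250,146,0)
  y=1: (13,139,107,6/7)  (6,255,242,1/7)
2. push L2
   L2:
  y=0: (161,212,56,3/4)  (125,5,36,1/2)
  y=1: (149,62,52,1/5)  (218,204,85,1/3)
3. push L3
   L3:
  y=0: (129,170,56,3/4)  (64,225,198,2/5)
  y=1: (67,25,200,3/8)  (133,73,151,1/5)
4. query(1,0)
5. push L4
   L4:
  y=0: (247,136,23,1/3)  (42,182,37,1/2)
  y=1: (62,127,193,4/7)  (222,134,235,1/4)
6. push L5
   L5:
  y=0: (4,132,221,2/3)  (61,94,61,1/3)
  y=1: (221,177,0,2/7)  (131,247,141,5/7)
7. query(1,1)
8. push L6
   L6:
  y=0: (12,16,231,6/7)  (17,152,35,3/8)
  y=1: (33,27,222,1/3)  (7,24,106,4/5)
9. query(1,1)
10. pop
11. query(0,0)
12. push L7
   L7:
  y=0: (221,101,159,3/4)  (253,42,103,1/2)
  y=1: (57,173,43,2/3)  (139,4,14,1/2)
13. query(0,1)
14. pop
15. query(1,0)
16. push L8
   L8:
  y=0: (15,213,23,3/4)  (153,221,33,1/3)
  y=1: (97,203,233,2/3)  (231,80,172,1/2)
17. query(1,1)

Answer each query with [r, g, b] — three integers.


query (1,0) [L1,L2,L3] — begin 0,0,0
L1 α=0: [0, 0, 0]
L2 α=1/2: [125/2, 5/2, 18]
L3 α=2/5: [631/10, 183/2, 90]
→ [63, 92, 90]

at x=1,y=1 over L1,L2,L3,L4,L5:
after L1 α=1/7: [6/7, 255/7, 242/7]
after L2 α=1/3: [1538/21, 646/7, 1079/21]
after L3 α=1/5: [1789/21, 619/7, 7487/105]
after L4 α=1/4: [3343/28, 2795/28, 3928/35]
after L5 α=5/7: [12513/98, 20085/98, 32531/245]
= [128, 205, 133]

(1,1) stack=L1,L2,L3,L4,L5,L6; from [0,0,0]:
after L1 α=1/7: [6/7, 255/7, 242/7]
after L2 α=1/3: [1538/21, 646/7, 1079/21]
after L3 α=1/5: [1789/21, 619/7, 7487/105]
after L4 α=1/4: [3343/28, 2795/28, 3928/35]
after L5 α=5/7: [12513/98, 20085/98, 32531/245]
after L6 α=4/5: [15257/490, 29493/490, 136411/1225]
→ [31, 60, 111]

query (0,0) [L1,L2,L3,L4,L5] — begin 0,0,0
L1 α=5/7: [1175/7, 820/7, 120]
L2 α=3/4: [1139/7, 1318/7, 72]
L3 α=3/4: [962/7, 1222/7, 60]
L4 α=1/3: [3653/21, 1132/7, 143/3]
L5 α=2/3: [3821/63, 2980/21, 1469/9]
rounded: [61, 142, 163]

(0,1) stack=L1,L2,L3,L4,L5,L7; from [0,0,0]:
after L1 α=6/7: [78/7, 834/7, 642/7]
after L2 α=1/5: [271/7, 754/7, 2932/35]
after L3 α=3/8: [1381/28, 4295/56, 1783/14]
after L4 α=4/7: [11087/196, 41333/392, 16157/98]
after L5 α=2/7: [142067/1372, 345433/2744, 80785/686]
after L7 α=2/3: [298475/4116, 431619/2744, 139781/2058]
rounded: [73, 157, 68]

at x=1,y=0 over L1,L2,L3,L4,L5:
+L1 (α=0) → [0, 0, 0]
+L2 (α=1/2) → [125/2, 5/2, 18]
+L3 (α=2/5) → [631/10, 183/2, 90]
+L4 (α=1/2) → [1051/20, 547/4, 127/2]
+L5 (α=1/3) → [1661/30, 245/2, 188/3]
→ [55, 122, 63]

query (1,1) [L1,L2,L3,L4,L5,L8] — begin 0,0,0
+L1 (α=1/7) → [6/7, 255/7, 242/7]
+L2 (α=1/3) → [1538/21, 646/7, 1079/21]
+L3 (α=1/5) → [1789/21, 619/7, 7487/105]
+L4 (α=1/4) → [3343/28, 2795/28, 3928/35]
+L5 (α=5/7) → [12513/98, 20085/98, 32531/245]
+L8 (α=1/2) → [35151/196, 27925/196, 74671/490]
= [179, 142, 152]


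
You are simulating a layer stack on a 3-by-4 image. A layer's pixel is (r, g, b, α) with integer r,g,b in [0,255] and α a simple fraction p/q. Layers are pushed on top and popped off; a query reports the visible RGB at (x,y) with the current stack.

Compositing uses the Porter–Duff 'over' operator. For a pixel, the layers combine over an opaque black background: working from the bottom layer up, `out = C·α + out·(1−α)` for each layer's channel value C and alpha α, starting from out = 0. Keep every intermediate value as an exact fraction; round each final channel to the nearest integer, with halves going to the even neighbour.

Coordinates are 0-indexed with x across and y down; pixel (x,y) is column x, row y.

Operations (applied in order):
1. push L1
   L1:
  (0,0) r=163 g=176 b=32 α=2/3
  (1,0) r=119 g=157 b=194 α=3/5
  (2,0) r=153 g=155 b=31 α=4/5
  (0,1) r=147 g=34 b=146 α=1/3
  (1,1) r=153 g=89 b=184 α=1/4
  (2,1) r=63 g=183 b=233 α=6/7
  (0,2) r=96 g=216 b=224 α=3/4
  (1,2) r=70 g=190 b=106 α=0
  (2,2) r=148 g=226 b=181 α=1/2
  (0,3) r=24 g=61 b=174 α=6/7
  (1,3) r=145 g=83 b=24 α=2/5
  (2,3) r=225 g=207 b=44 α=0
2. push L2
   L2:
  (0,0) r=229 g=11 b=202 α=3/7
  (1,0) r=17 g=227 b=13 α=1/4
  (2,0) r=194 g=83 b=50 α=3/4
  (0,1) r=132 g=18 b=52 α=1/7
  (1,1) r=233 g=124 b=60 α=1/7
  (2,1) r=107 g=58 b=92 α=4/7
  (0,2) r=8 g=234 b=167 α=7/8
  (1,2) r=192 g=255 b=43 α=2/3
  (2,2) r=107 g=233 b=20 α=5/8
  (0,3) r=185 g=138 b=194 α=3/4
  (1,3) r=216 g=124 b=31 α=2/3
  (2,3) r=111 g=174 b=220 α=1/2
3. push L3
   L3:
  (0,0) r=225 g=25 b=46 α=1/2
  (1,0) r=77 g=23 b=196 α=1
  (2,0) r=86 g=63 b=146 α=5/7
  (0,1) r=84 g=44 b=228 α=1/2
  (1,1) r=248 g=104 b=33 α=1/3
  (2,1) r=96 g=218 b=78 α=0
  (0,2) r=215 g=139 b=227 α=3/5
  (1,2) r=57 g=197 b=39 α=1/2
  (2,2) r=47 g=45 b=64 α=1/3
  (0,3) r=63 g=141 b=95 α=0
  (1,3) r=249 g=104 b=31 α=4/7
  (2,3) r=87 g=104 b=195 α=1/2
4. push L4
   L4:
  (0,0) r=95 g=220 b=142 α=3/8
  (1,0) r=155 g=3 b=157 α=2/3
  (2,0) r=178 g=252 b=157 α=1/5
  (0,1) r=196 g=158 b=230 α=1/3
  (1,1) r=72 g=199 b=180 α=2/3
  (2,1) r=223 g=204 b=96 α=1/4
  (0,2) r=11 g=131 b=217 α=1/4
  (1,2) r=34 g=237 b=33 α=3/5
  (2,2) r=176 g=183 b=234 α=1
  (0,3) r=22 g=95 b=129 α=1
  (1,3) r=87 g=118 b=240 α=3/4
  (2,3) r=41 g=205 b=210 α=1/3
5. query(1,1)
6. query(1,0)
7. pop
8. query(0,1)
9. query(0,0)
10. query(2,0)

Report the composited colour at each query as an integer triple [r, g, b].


query (1,1) [L1,L2,L3,L4] — begin 0,0,0
+L1 (α=1/4) → [153/4, 89/4, 46]
+L2 (α=1/7) → [925/14, 515/14, 48]
+L3 (α=1/3) → [887/7, 1243/21, 43]
+L4 (α=2/3) → [1895/21, 9601/63, 403/3]
→ [90, 152, 134]

query (1,0) [L1,L2,L3,L4] — begin 0,0,0
after L1 α=3/5: [357/5, 471/5, 582/5]
after L2 α=1/4: [289/5, 637/5, 1811/20]
after L3 α=1: [77, 23, 196]
after L4 α=2/3: [129, 29/3, 170]
→ [129, 10, 170]

(0,1) stack=L1,L2,L3; from [0,0,0]:
L1 α=1/3: [49, 34/3, 146/3]
L2 α=1/7: [426/7, 86/7, 344/7]
L3 α=1/2: [507/7, 197/7, 970/7]
= [72, 28, 139]

query (0,0) [L1,L2,L3] — begin 0,0,0
after L1 α=2/3: [326/3, 352/3, 64/3]
after L2 α=3/7: [3365/21, 1507/21, 2074/21]
after L3 α=1/2: [4045/21, 1016/21, 1520/21]
rounded: [193, 48, 72]

at x=2,y=0 over L1,L2,L3:
L1 α=4/5: [612/5, 124, 124/5]
L2 α=3/4: [1761/10, 373/4, 437/10]
L3 α=5/7: [3911/35, 1003/14, 4087/35]
→ [112, 72, 117]


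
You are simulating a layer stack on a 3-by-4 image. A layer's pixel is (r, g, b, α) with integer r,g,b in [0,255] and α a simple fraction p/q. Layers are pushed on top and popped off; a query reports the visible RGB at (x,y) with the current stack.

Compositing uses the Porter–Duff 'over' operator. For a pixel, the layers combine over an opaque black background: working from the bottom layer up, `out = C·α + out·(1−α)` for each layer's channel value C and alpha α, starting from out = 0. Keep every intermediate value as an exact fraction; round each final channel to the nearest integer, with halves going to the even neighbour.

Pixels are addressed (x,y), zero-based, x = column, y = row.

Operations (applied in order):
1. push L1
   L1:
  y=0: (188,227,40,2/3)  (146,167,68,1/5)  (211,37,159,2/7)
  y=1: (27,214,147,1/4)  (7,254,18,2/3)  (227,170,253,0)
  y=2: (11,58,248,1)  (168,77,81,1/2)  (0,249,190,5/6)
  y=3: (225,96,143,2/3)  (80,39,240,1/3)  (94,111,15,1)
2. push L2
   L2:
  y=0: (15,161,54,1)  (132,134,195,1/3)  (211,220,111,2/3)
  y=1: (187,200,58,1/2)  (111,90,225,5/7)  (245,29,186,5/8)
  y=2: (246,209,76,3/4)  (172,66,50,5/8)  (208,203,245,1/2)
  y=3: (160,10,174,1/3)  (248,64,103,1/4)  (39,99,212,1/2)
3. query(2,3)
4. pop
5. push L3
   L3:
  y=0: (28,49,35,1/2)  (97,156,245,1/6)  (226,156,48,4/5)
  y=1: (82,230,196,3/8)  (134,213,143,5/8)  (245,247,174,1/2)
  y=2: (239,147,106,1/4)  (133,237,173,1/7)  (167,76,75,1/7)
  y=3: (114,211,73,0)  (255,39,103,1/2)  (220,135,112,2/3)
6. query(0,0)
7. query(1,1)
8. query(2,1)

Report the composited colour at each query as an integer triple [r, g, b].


(2,3) stack=L1,L2; from [0,0,0]:
+L1 (α=1) → [94, 111, 15]
+L2 (α=1/2) → [133/2, 105, 227/2]
→ [66, 105, 114]

at x=0,y=0 over L1,L3:
+L1 (α=2/3) → [376/3, 454/3, 80/3]
+L3 (α=1/2) → [230/3, 601/6, 185/6]
→ [77, 100, 31]

query (1,1) [L1,L3] — begin 0,0,0
after L1 α=2/3: [14/3, 508/3, 12]
after L3 α=5/8: [171/2, 1573/8, 751/8]
→ [86, 197, 94]

query (2,1) [L1,L3] — begin 0,0,0
+L1 (α=0) → [0, 0, 0]
+L3 (α=1/2) → [245/2, 247/2, 87]
→ [122, 124, 87]


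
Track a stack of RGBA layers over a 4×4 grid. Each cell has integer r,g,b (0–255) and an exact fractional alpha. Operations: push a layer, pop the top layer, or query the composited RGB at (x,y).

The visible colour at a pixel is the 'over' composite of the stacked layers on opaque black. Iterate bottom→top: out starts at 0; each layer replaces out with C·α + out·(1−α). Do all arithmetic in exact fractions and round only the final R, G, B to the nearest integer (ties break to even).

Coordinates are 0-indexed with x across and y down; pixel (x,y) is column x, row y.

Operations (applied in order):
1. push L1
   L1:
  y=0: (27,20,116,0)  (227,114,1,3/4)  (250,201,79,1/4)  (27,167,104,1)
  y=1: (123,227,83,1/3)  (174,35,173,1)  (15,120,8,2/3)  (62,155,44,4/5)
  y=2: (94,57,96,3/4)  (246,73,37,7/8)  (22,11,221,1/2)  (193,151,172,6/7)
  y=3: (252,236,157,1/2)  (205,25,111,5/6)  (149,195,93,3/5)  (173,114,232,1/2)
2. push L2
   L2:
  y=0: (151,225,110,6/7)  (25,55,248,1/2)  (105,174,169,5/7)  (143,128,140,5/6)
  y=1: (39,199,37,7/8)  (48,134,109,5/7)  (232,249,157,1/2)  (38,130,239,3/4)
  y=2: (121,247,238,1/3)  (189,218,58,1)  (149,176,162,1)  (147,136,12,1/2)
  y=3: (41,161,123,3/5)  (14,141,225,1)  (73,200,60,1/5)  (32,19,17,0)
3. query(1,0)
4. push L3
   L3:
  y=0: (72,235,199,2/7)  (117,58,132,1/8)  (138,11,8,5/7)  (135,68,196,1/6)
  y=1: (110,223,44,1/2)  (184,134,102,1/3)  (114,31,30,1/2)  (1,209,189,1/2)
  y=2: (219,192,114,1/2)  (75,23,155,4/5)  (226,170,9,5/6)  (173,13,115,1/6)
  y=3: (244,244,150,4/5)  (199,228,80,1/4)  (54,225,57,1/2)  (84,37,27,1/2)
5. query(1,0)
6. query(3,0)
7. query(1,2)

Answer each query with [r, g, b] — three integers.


at x=1,y=0 over L1,L2:
L1 α=3/4: [681/4, 171/2, 3/4]
L2 α=1/2: [781/8, 281/4, 995/8]
rounded: [98, 70, 124]

at x=1,y=0 over L1,L2,L3:
after L1 α=3/4: [681/4, 171/2, 3/4]
after L2 α=1/2: [781/8, 281/4, 995/8]
after L3 α=1/8: [6403/64, 2199/32, 8021/64]
rounded: [100, 69, 125]

query (3,0) [L1,L2,L3] — begin 0,0,0
after L1 α=1: [27, 167, 104]
after L2 α=5/6: [371/3, 269/2, 134]
after L3 α=1/6: [1130/9, 1481/12, 433/3]
= [126, 123, 144]

query (1,2) [L1,L2,L3] — begin 0,0,0
after L1 α=7/8: [861/4, 511/8, 259/8]
after L2 α=1: [189, 218, 58]
after L3 α=4/5: [489/5, 62, 678/5]
rounded: [98, 62, 136]


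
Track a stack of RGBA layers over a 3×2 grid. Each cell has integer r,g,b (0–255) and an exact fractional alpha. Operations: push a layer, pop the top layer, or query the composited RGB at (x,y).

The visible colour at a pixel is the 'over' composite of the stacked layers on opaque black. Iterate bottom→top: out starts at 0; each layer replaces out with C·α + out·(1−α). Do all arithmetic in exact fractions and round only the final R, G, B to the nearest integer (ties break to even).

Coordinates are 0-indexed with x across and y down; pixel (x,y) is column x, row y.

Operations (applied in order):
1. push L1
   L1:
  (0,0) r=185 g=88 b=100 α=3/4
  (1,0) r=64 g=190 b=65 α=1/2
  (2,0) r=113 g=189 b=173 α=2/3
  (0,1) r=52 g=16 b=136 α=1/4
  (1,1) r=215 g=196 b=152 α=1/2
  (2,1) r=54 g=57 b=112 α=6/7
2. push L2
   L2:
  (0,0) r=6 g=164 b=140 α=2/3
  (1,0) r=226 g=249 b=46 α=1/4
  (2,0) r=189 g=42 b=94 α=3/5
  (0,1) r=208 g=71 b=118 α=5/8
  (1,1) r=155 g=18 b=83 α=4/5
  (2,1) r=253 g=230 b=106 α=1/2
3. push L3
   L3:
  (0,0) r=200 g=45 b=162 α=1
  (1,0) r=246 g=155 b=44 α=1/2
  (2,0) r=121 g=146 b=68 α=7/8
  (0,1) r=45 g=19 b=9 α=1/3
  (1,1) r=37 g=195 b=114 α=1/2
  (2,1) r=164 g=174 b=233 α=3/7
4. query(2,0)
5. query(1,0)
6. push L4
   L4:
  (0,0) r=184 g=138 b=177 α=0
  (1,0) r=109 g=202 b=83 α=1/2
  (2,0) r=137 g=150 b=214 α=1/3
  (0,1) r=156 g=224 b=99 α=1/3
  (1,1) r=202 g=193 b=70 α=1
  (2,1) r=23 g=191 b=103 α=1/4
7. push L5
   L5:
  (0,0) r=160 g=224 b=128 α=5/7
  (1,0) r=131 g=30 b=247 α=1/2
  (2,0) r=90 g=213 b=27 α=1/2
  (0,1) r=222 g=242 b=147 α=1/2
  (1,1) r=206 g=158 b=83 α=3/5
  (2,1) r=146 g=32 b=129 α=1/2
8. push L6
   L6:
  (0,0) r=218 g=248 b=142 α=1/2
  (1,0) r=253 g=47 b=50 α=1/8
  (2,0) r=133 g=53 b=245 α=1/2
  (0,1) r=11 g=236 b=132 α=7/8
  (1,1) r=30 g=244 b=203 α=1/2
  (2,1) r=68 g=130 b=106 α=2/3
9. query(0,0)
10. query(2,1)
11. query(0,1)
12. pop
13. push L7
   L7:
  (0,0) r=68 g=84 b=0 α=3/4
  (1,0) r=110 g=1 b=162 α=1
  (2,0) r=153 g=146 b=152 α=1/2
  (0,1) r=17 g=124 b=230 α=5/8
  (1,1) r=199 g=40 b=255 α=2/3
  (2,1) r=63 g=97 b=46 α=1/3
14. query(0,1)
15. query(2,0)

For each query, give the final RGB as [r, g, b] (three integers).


(2,0) stack=L1,L2,L3; from [0,0,0]:
L1 α=2/3: [226/3, 126, 346/3]
L2 α=3/5: [2153/15, 378/5, 1538/15]
L3 α=7/8: [7429/60, 686/5, 4339/60]
→ [124, 137, 72]

(1,0) stack=L1,L2,L3; from [0,0,0]:
L1 α=1/2: [32, 95, 65/2]
L2 α=1/4: [161/2, 267/2, 287/8]
L3 α=1/2: [653/4, 577/4, 639/16]
rounded: [163, 144, 40]

query (0,0) [L1,L2,L3,L4,L5,L6] — begin 0,0,0
+L1 (α=3/4) → [555/4, 66, 75]
+L2 (α=2/3) → [201/4, 394/3, 355/3]
+L3 (α=1) → [200, 45, 162]
+L4 (α=0) → [200, 45, 162]
+L5 (α=5/7) → [1200/7, 1210/7, 964/7]
+L6 (α=1/2) → [1363/7, 1473/7, 979/7]
rounded: [195, 210, 140]

(2,1) stack=L1,L2,L3,L4,L5,L6; from [0,0,0]:
after L1 α=6/7: [324/7, 342/7, 96]
after L2 α=1/2: [2095/14, 976/7, 101]
after L3 α=3/7: [7634/49, 7558/49, 1103/7]
after L4 α=1/4: [24029/196, 32033/196, 2015/14]
after L5 α=1/2: [52645/392, 38305/392, 3821/28]
after L6 α=2/3: [35319/392, 140225/1176, 9757/84]
rounded: [90, 119, 116]

at x=0,y=1 over L1,L2,L3,L4,L5,L6:
after L1 α=1/4: [13, 4, 34]
after L2 α=5/8: [1079/8, 367/8, 173/2]
after L3 α=1/3: [1259/12, 443/12, 182/3]
after L4 α=1/3: [2195/18, 1787/18, 661/9]
after L5 α=1/2: [6191/36, 6143/36, 992/9]
after L6 α=7/8: [8963/288, 65615/288, 2327/18]
= [31, 228, 129]

(0,1) stack=L1,L2,L3,L4,L5,L7; from [0,0,0]:
+L1 (α=1/4) → [13, 4, 34]
+L2 (α=5/8) → [1079/8, 367/8, 173/2]
+L3 (α=1/3) → [1259/12, 443/12, 182/3]
+L4 (α=1/3) → [2195/18, 1787/18, 661/9]
+L5 (α=1/2) → [6191/36, 6143/36, 992/9]
+L7 (α=5/8) → [7211/96, 13583/96, 2221/12]
= [75, 141, 185]

at x=2,y=0 over L1,L2,L3,L4,L5,L7:
+L1 (α=2/3) → [226/3, 126, 346/3]
+L2 (α=3/5) → [2153/15, 378/5, 1538/15]
+L3 (α=7/8) → [7429/60, 686/5, 4339/60]
+L4 (α=1/3) → [11539/90, 2122/15, 10759/90]
+L5 (α=1/2) → [19639/180, 5317/30, 13189/180]
+L7 (α=1/2) → [47179/360, 9697/60, 40549/360]
= [131, 162, 113]


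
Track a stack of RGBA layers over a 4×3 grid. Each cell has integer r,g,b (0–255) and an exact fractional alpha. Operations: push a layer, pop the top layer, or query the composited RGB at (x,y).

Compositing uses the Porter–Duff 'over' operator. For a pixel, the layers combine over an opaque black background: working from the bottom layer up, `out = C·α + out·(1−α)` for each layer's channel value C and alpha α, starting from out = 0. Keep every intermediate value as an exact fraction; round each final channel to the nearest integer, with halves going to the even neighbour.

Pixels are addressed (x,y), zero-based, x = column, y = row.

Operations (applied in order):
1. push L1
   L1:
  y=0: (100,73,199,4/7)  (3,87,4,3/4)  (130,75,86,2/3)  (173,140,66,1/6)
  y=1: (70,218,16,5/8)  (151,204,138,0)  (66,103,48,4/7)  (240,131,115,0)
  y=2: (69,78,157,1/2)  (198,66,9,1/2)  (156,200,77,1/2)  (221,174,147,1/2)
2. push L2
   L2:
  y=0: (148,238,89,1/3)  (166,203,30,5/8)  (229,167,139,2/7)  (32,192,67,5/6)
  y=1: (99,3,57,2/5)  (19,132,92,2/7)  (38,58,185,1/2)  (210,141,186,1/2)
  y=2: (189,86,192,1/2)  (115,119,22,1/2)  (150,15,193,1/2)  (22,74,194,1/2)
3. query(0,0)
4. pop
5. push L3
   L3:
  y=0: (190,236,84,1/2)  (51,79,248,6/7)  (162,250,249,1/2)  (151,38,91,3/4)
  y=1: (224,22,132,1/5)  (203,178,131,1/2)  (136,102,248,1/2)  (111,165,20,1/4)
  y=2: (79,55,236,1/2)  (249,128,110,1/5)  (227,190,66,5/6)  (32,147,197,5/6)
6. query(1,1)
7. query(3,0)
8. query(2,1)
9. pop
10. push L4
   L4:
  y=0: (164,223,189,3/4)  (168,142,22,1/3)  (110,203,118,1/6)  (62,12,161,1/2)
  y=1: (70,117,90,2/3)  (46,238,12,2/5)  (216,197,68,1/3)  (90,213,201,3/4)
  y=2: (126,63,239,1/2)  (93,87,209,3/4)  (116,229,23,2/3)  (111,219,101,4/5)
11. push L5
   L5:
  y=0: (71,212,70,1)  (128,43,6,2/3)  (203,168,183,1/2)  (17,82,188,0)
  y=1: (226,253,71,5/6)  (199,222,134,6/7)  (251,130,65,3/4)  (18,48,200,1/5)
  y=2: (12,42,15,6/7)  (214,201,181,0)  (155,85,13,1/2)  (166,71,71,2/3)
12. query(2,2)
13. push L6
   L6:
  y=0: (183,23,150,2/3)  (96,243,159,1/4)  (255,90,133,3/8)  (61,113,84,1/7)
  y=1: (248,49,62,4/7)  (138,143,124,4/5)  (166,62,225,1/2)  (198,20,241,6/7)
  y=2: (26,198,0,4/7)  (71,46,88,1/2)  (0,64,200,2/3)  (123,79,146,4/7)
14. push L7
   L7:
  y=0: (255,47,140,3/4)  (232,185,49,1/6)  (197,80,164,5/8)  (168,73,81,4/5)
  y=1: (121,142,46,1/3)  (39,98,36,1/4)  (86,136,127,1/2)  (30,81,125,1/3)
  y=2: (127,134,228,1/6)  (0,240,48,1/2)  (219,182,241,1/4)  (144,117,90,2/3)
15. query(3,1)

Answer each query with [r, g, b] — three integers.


query (0,0) [L1,L2] — begin 0,0,0
after L1 α=4/7: [400/7, 292/7, 796/7]
after L2 α=1/3: [612/7, 750/7, 2215/21]
→ [87, 107, 105]

(1,1) stack=L1,L3; from [0,0,0]:
after L1 α=0: [0, 0, 0]
after L3 α=1/2: [203/2, 89, 131/2]
= [102, 89, 66]

at x=3,y=0 over L1,L3:
after L1 α=1/6: [173/6, 70/3, 11]
after L3 α=3/4: [2891/24, 103/3, 71]
rounded: [120, 34, 71]

(2,1) stack=L1,L3; from [0,0,0]:
+L1 (α=4/7) → [264/7, 412/7, 192/7]
+L3 (α=1/2) → [608/7, 563/7, 964/7]
rounded: [87, 80, 138]

(2,2) stack=L1,L4,L5; from [0,0,0]:
L1 α=1/2: [78, 100, 77/2]
L4 α=2/3: [310/3, 186, 169/6]
L5 α=1/2: [775/6, 271/2, 247/12]
→ [129, 136, 21]

at x=3,y=1 over L1,L4,L5,L6,L7:
L1 α=0: [0, 0, 0]
L4 α=3/4: [135/2, 639/4, 603/4]
L5 α=1/5: [288/5, 687/5, 803/5]
L6 α=6/7: [6228/35, 1287/35, 8033/35]
L7 α=1/3: [4502/35, 1803/35, 20441/105]
rounded: [129, 52, 195]


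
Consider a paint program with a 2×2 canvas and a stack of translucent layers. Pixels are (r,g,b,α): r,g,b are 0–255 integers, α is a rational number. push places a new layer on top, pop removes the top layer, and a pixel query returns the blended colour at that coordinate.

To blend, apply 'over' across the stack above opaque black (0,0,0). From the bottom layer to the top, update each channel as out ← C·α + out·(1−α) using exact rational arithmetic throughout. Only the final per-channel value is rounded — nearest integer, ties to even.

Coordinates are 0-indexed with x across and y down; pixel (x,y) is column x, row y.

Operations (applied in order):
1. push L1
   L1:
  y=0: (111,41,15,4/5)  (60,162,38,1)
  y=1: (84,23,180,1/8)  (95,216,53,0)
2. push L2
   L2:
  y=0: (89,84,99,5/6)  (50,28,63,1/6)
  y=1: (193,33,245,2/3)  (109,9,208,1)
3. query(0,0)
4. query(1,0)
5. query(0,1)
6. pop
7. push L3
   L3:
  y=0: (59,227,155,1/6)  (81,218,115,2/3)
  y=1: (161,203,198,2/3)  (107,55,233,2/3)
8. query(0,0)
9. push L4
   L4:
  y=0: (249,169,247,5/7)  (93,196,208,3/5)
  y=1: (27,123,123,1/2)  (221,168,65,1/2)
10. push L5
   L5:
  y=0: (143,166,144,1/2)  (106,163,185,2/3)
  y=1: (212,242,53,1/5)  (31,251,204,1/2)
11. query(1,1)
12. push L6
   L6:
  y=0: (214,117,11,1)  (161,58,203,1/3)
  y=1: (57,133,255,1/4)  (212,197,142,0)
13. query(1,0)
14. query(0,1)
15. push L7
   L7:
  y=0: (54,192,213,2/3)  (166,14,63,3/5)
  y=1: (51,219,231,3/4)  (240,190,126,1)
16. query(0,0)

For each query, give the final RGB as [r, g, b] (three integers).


(0,0) stack=L1,L2; from [0,0,0]:
L1 α=4/5: [444/5, 164/5, 12]
L2 α=5/6: [2669/30, 1132/15, 169/2]
→ [89, 75, 84]

(1,0) stack=L1,L2; from [0,0,0]:
L1 α=1: [60, 162, 38]
L2 α=1/6: [175/3, 419/3, 253/6]
= [58, 140, 42]

at x=0,y=1 over L1,L2:
after L1 α=1/8: [21/2, 23/8, 45/2]
after L2 α=2/3: [793/6, 551/24, 1025/6]
→ [132, 23, 171]

(0,0) stack=L1,L3; from [0,0,0]:
+L1 (α=4/5) → [444/5, 164/5, 12]
+L3 (α=1/6) → [503/6, 391/6, 215/6]
rounded: [84, 65, 36]

query (1,1) [L1,L3,L4,L5] — begin 0,0,0
L1 α=0: [0, 0, 0]
L3 α=2/3: [214/3, 110/3, 466/3]
L4 α=1/2: [877/6, 307/3, 661/6]
L5 α=1/2: [1063/12, 530/3, 1885/12]
→ [89, 177, 157]

at x=1,y=0 over L1,L3,L4,L5,L6:
L1 α=1: [60, 162, 38]
L3 α=2/3: [74, 598/3, 268/3]
L4 α=3/5: [427/5, 592/3, 2408/15]
L5 α=2/3: [1487/15, 1570/9, 7958/45]
L6 α=1/3: [5389/45, 3662/27, 25051/135]
→ [120, 136, 186]

at x=0,y=1 over L1,L3,L4,L5,L6:
L1 α=1/8: [21/2, 23/8, 45/2]
L3 α=2/3: [665/6, 3271/24, 279/2]
L4 α=1/2: [827/12, 6223/48, 525/4]
L5 α=1/5: [1463/15, 9127/60, 578/5]
L6 α=1/4: [437/5, 11787/80, 3009/20]
→ [87, 147, 150]

at x=0,y=0 over L1,L3,L4,L5,L6,L7:
L1 α=4/5: [444/5, 164/5, 12]
L3 α=1/6: [503/6, 391/6, 215/6]
L4 α=5/7: [4238/21, 418/3, 560/3]
L5 α=1/2: [7241/42, 458/3, 496/3]
L6 α=1: [214, 117, 11]
L7 α=2/3: [322/3, 167, 437/3]
rounded: [107, 167, 146]


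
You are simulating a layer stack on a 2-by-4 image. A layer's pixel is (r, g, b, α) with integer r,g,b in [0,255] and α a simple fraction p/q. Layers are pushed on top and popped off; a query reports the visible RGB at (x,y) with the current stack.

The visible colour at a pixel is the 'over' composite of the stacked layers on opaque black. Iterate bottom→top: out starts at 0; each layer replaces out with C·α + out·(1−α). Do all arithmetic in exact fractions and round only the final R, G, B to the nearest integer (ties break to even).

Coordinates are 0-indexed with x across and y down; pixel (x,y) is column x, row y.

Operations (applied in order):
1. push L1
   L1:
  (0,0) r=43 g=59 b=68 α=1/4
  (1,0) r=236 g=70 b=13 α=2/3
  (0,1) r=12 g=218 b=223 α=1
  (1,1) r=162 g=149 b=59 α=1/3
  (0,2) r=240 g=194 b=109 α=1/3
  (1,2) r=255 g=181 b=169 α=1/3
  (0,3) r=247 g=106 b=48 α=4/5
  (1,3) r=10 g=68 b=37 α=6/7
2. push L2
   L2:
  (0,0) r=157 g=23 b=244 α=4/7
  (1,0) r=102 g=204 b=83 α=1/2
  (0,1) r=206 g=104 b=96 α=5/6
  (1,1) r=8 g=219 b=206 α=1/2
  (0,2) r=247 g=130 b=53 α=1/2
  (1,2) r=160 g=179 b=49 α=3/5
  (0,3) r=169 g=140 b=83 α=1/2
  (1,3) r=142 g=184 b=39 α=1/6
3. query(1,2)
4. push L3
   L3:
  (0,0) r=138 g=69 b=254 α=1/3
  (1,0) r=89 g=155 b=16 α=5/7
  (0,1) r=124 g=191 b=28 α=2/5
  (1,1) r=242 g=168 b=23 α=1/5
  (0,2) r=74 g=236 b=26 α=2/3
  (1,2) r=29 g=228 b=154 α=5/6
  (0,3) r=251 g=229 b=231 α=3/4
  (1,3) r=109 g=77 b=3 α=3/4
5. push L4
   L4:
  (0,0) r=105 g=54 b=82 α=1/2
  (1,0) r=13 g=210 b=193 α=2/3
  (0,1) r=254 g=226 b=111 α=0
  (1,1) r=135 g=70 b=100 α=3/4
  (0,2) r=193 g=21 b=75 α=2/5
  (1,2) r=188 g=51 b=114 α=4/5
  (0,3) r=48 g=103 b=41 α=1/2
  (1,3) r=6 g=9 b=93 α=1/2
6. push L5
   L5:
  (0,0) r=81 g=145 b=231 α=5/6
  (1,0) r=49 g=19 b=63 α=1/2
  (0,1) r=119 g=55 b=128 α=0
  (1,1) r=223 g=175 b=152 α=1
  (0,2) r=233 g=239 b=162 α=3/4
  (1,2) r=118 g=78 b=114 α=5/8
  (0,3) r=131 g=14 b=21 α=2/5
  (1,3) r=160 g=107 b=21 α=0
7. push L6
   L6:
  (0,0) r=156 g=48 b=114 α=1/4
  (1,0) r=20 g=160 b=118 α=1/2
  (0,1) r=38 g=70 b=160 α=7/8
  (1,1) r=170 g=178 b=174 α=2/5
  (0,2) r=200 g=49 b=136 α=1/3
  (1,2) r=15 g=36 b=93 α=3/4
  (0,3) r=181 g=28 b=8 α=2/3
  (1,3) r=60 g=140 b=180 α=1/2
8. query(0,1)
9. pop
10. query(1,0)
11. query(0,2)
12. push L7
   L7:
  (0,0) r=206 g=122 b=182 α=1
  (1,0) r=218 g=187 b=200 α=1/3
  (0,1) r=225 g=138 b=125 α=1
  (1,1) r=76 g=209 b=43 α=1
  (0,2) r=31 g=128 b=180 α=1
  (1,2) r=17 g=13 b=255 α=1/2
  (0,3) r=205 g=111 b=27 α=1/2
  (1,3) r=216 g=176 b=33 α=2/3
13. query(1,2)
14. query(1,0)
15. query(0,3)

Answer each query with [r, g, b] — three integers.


at x=1,y=2 over L1,L2:
L1 α=1/3: [85, 181/3, 169/3]
L2 α=3/5: [130, 1973/15, 779/15]
= [130, 132, 52]

query (0,1) [L1,L2,L3,L4,L5,L6] — begin 0,0,0
+L1 (α=1) → [12, 218, 223]
+L2 (α=5/6) → [521/3, 123, 703/6]
+L3 (α=2/5) → [769/5, 751/5, 163/2]
+L4 (α=0) → [769/5, 751/5, 163/2]
+L5 (α=0) → [769/5, 751/5, 163/2]
+L6 (α=7/8) → [2099/40, 3201/40, 2403/16]
= [52, 80, 150]

at x=1,y=0 over L1,L2,L3,L4,L5:
L1 α=2/3: [472/3, 140/3, 26/3]
L2 α=1/2: [389/3, 376/3, 275/6]
L3 α=5/7: [2113/21, 3077/21, 515/21]
L4 α=2/3: [2659/63, 11897/63, 8621/63]
L5 α=1/2: [2873/63, 6547/63, 6295/63]
rounded: [46, 104, 100]

query (0,2) [L1,L2,L3,L4,L5] — begin 0,0,0
after L1 α=1/3: [80, 194/3, 109/3]
after L2 α=1/2: [327/2, 292/3, 134/3]
after L3 α=2/3: [623/6, 1708/9, 290/9]
after L4 α=2/5: [279/2, 1834/15, 148/3]
after L5 α=3/4: [1677/8, 12589/60, 803/6]
rounded: [210, 210, 134]

query (1,2) [L1,L2,L3,L4,L5,L7] — begin 0,0,0
L1 α=1/3: [85, 181/3, 169/3]
L2 α=3/5: [130, 1973/15, 779/15]
L3 α=5/6: [275/6, 19073/90, 12329/90]
L4 α=4/5: [4787/30, 37433/450, 53369/450]
L5 α=5/8: [10687/80, 95933/1200, 138869/1200]
L7 α=1/2: [12047/160, 111533/2400, 444869/2400]
rounded: [75, 46, 185]

query (1,0) [L1,L2,L3,L4,L5,L7] — begin 0,0,0
+L1 (α=2/3) → [472/3, 140/3, 26/3]
+L2 (α=1/2) → [389/3, 376/3, 275/6]
+L3 (α=5/7) → [2113/21, 3077/21, 515/21]
+L4 (α=2/3) → [2659/63, 11897/63, 8621/63]
+L5 (α=1/2) → [2873/63, 6547/63, 6295/63]
+L7 (α=1/3) → [19480/189, 24875/189, 25190/189]
= [103, 132, 133]

at x=0,y=3 over L1,L2,L3,L4,L5,L7:
L1 α=4/5: [988/5, 424/5, 192/5]
L2 α=1/2: [1833/10, 562/5, 607/10]
L3 α=3/4: [9363/40, 3997/20, 7537/40]
L4 α=1/2: [11283/80, 6057/40, 9177/80]
L5 α=2/5: [54809/400, 19291/200, 30891/400]
L7 α=1/2: [136809/800, 41491/400, 41691/800]
= [171, 104, 52]


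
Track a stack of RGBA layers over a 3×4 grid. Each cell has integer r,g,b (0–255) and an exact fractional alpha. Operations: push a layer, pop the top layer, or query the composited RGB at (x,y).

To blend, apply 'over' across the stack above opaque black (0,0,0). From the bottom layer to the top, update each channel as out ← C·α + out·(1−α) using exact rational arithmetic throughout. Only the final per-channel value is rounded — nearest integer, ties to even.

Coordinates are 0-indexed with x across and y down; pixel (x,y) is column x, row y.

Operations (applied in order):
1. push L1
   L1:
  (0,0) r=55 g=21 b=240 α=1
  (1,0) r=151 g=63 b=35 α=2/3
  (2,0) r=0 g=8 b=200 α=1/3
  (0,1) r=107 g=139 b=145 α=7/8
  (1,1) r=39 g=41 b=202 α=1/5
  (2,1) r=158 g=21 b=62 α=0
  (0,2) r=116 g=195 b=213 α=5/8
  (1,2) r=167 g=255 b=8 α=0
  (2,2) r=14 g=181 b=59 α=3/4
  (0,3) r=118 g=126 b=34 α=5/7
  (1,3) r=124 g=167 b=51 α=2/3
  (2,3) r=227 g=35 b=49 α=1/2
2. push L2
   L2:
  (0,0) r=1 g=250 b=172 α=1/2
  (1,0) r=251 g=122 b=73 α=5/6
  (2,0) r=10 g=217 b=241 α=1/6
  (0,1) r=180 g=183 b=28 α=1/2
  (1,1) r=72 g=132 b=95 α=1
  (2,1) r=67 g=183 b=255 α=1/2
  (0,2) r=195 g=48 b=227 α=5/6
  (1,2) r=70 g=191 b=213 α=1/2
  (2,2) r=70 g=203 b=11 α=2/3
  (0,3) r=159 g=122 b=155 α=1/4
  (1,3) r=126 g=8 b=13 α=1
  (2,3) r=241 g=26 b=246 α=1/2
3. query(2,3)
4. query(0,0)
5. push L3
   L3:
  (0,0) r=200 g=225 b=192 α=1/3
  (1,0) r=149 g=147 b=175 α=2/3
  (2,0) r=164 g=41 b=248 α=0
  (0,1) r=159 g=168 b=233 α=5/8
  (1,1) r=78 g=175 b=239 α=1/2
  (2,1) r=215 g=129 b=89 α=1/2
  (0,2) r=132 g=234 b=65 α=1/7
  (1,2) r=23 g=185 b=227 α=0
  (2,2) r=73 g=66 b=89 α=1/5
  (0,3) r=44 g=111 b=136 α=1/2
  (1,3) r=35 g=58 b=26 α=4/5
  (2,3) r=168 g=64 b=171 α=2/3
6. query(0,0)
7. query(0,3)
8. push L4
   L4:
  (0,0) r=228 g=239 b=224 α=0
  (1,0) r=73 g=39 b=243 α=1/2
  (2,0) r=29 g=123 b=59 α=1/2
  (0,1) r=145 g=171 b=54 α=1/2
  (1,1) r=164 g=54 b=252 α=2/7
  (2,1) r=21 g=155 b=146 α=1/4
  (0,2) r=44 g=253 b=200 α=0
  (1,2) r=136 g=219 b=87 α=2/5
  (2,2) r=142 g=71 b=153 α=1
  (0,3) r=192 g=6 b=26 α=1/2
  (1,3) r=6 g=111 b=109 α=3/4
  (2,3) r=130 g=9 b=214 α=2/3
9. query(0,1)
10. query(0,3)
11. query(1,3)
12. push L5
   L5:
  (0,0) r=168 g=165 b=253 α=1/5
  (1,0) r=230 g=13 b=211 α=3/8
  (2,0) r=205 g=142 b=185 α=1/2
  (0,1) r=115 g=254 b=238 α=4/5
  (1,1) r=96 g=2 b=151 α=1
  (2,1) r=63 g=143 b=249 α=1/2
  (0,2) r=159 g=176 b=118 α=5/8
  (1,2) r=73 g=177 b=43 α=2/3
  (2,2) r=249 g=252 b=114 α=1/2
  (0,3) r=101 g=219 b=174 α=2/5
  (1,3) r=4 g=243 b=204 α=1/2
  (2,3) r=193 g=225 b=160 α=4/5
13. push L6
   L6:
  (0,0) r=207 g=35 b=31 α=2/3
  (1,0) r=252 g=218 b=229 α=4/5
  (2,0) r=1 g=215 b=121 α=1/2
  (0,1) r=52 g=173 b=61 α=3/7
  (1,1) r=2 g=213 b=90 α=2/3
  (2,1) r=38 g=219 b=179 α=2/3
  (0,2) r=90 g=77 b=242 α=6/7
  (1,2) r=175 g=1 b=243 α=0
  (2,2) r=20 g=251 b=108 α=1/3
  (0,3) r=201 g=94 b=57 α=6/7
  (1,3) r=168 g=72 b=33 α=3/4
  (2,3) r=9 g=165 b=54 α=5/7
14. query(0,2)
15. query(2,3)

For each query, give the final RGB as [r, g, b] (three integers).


at x=2,y=3 over L1,L2:
after L1 α=1/2: [227/2, 35/2, 49/2]
after L2 α=1/2: [709/4, 87/4, 541/4]
rounded: [177, 22, 135]

at x=0,y=0 over L1,L2:
after L1 α=1: [55, 21, 240]
after L2 α=1/2: [28, 271/2, 206]
→ [28, 136, 206]

at x=0,y=0 over L1,L2,L3:
+L1 (α=1) → [55, 21, 240]
+L2 (α=1/2) → [28, 271/2, 206]
+L3 (α=1/3) → [256/3, 496/3, 604/3]
= [85, 165, 201]

at x=0,y=3 over L1,L2,L3:
L1 α=5/7: [590/7, 90, 170/7]
L2 α=1/4: [2883/28, 98, 1595/28]
L3 α=1/2: [4115/56, 209/2, 5403/56]
rounded: [73, 104, 96]

(0,1) stack=L1,L2,L3,L4; from [0,0,0]:
+L1 (α=7/8) → [749/8, 973/8, 1015/8]
+L2 (α=1/2) → [2189/16, 2437/16, 1239/16]
+L3 (α=5/8) → [19287/128, 20751/128, 22357/128]
+L4 (α=1/2) → [37847/256, 42639/256, 29269/256]
→ [148, 167, 114]

query (0,3) [L1,L2,L3,L4] — begin 0,0,0
L1 α=5/7: [590/7, 90, 170/7]
L2 α=1/4: [2883/28, 98, 1595/28]
L3 α=1/2: [4115/56, 209/2, 5403/56]
L4 α=1/2: [14867/112, 221/4, 6859/112]
= [133, 55, 61]

(1,3) stack=L1,L2,L3,L4; from [0,0,0]:
L1 α=2/3: [248/3, 334/3, 34]
L2 α=1: [126, 8, 13]
L3 α=4/5: [266/5, 48, 117/5]
L4 α=3/4: [89/5, 381/4, 438/5]
rounded: [18, 95, 88]

query (0,2) [L1,L2,L3,L4,L5,L6] — begin 0,0,0
after L1 α=5/8: [145/2, 975/8, 1065/8]
after L2 α=5/6: [2095/12, 965/16, 10145/48]
after L3 α=1/7: [337/2, 681/8, 10665/56]
after L4 α=0: [337/2, 681/8, 10665/56]
after L5 α=5/8: [2601/16, 9083/64, 65035/448]
after L6 α=6/7: [11241/112, 38651/448, 715531/3136]
rounded: [100, 86, 228]

(2,3) stack=L1,L2,L3,L4,L5,L6; from [0,0,0]:
after L1 α=1/2: [227/2, 35/2, 49/2]
after L2 α=1/2: [709/4, 87/4, 541/4]
after L3 α=2/3: [2053/12, 599/12, 1909/12]
after L4 α=2/3: [5173/36, 815/36, 7045/36]
after L5 α=4/5: [6593/36, 6643/36, 6017/36]
after L6 α=5/7: [7403/126, 21493/126, 10877/126]
→ [59, 171, 86]
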